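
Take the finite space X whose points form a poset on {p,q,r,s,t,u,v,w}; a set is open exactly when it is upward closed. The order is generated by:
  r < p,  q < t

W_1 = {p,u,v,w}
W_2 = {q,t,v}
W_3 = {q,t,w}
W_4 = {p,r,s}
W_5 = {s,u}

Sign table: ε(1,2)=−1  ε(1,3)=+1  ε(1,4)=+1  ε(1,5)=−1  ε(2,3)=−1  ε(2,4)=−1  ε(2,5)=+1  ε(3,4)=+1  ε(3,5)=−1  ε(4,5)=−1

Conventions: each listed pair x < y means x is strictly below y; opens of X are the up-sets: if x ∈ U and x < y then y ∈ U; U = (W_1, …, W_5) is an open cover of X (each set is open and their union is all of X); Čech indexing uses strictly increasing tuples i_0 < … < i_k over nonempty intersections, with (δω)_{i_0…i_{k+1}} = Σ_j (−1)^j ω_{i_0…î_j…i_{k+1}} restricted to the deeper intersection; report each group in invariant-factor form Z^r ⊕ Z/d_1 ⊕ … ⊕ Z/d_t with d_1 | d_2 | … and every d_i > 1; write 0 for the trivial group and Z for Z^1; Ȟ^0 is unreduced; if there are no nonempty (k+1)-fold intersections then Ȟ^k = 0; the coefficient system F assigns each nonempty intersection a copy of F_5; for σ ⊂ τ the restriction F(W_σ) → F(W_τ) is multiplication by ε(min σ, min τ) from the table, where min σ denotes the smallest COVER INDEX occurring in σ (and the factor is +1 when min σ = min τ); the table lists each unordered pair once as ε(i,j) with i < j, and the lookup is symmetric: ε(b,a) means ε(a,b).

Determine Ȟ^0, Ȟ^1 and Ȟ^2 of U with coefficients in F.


Ȟ^0(U;F) ≅ Z/5; Ȟ^1(U;F) ≅ Z/5 ⊕ Z/5; Ȟ^2(U;F) ≅ 0

nonempty intersections:
  W12={v} W13={w} W14={p} W15={u} W23={q,t} W45={s}
C dims 5,6; δ0: rk_F5 4
Ȟ^0: (5−4)−0=1 ⇒ Z/5
Ȟ^1: (6−0)−4=2 ⇒ Z/5 ⊕ Z/5
Ȟ^2: (0−0)−0=0 ⇒ 0


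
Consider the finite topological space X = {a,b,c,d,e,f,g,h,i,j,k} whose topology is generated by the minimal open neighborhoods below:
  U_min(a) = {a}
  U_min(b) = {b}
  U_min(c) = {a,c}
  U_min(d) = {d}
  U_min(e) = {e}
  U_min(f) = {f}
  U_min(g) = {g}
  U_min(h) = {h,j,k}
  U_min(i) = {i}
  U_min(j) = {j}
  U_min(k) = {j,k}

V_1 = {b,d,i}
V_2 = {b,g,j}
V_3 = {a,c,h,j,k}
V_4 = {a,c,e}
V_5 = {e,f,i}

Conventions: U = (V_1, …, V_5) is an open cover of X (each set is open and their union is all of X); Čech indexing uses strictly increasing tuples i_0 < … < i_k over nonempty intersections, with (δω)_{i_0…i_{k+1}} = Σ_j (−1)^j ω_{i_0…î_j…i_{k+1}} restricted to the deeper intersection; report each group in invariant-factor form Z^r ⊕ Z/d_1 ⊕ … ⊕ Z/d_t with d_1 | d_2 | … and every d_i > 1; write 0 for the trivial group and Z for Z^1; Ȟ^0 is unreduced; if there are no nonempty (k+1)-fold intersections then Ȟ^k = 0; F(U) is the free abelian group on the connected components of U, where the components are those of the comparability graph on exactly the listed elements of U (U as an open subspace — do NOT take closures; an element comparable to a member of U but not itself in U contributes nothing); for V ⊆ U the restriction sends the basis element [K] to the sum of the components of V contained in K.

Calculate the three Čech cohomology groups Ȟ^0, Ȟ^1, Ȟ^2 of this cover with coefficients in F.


intersection data:
  V12={b} V15={i} V23={j} V34={a,c} V45={e}
components per intersection:
  V1: {b} {d} {i}
  V2: {b} {g} {j}
  V3: {a,c} {h,j,k}
  V4: {a,c} {e}
  V5: {e} {f} {i}
  V12: {b}
  V15: {i}
  V23: {j}
  V34: {a,c}
  V45: {e}
C dims 13,5; δ0: rk 5, SNF 1^5
Ȟ^0 = (13 − 5) − 0 = 8, so Ȟ^0 ≅ Z^8
Ȟ^1 = (5 − 0) − 5 = 0, so Ȟ^1 ≅ 0
Ȟ^2 = (0 − 0) − 0 = 0, so Ȟ^2 ≅ 0

Ȟ^0 ≅ Z^8, Ȟ^1 ≅ 0 and Ȟ^2 ≅ 0


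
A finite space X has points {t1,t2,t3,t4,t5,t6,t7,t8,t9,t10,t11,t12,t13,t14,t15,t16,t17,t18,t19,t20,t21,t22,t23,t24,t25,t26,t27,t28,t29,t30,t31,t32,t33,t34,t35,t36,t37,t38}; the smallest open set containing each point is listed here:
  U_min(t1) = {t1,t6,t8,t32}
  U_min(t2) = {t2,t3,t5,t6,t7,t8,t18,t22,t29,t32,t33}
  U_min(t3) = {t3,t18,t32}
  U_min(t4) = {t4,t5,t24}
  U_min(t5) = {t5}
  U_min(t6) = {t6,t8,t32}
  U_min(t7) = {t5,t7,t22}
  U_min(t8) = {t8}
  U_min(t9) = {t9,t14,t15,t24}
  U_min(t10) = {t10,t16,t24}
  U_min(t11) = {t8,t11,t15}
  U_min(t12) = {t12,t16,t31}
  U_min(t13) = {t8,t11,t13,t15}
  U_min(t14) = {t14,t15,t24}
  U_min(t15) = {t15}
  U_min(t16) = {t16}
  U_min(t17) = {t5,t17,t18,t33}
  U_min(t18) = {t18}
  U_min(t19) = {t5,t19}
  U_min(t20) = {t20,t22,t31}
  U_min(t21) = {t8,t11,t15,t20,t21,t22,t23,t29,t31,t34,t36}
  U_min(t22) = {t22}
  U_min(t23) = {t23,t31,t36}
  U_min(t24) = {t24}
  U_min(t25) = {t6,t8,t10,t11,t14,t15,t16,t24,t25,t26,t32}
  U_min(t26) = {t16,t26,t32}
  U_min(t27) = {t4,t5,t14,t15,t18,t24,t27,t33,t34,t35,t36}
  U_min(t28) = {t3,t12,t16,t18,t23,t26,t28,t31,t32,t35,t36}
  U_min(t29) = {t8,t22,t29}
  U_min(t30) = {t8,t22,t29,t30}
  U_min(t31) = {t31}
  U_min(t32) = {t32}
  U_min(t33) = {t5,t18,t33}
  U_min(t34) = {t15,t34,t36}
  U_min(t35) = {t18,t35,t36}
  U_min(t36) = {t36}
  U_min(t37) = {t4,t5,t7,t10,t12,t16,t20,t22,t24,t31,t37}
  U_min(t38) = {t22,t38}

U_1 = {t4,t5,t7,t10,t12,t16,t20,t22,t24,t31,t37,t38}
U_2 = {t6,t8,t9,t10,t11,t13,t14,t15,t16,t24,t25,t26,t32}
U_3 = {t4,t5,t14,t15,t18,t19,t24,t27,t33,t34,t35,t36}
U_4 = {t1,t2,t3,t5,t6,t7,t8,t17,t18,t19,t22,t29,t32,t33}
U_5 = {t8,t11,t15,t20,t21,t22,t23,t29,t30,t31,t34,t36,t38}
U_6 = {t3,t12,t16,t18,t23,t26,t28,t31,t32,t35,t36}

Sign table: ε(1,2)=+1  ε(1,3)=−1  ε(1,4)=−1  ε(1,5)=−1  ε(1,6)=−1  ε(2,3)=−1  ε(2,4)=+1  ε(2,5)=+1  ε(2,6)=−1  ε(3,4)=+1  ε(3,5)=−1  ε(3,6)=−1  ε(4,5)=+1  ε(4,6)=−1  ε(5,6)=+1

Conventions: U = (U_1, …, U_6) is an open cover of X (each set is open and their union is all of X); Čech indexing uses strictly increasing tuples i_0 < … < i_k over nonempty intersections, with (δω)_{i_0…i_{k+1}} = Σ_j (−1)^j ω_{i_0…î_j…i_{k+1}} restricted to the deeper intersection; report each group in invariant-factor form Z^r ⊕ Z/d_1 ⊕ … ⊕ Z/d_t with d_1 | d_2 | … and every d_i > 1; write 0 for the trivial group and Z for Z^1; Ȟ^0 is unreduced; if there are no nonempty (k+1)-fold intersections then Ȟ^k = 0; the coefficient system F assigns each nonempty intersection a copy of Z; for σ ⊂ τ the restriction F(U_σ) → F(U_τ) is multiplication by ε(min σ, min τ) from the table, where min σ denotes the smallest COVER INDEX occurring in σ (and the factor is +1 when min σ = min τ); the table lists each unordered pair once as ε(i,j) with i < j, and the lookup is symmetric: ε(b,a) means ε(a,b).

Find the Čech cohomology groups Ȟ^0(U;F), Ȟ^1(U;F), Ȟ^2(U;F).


Ȟ^0(U;F) ≅ 0,  Ȟ^1(U;F) ≅ Z/2,  Ȟ^2(U;F) ≅ Z

nonempty overlaps:
  U12={t10,t16,t24} U13={t4,t5,t24} U14={t5,t7,t22} U15={t20,t22,t31,t38} U16={t12,t16,t31} U23={t14,t15,t24} U24={t6,t8,t32} U25={t8,t11,t15} U26={t16,t26,t32} U34={t5,t18,t19,t33} U35={t15,t34,t36} U36={t18,t35,t36} U45={t8,t22,t29} U46={t3,t18,t32} U56={t23,t31,t36}
  U123={t24} U126={t16} U134={t5} U145={t22} U156={t31} U235={t15} U245={t8} U246={t32} U346={t18} U356={t36}
C dims 6,15,10; δ0: rk 6, SNF 1^5·2; δ1: rk 9, SNF 1^9
degree 0: 6−6−0 = 0 → Ȟ^0 ≅ 0
degree 1: 15−9−6 = 0 plus torsion [2] → Ȟ^1 ≅ Z/2
degree 2: 10−0−9 = 1 → Ȟ^2 ≅ Z


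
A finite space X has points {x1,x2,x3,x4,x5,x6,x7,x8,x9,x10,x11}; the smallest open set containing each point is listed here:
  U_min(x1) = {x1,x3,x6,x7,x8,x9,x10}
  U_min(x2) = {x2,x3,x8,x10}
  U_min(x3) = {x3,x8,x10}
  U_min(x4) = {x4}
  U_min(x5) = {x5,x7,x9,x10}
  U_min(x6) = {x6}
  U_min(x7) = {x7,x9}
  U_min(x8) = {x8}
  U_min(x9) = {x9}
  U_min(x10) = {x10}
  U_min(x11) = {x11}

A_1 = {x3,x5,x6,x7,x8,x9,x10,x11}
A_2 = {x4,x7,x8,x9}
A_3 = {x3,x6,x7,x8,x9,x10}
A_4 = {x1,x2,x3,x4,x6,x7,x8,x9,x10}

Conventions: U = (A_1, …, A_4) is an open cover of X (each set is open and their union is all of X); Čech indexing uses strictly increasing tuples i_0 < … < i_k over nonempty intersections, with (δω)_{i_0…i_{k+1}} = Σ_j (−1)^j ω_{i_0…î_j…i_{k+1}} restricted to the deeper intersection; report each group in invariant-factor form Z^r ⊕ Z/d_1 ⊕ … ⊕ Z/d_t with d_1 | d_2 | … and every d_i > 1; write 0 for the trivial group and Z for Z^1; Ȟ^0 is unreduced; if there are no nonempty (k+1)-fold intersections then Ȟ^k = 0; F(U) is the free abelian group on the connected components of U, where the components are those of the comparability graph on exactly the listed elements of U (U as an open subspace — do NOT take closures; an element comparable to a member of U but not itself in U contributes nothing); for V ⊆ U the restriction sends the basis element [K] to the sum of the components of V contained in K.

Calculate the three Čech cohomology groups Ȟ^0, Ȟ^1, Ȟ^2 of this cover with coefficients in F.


cover nerve:
  A12={x7,x8,x9} A13={x3,x6,x7,x8,x9,x10} A14={x3,x6,x7,x8,x9,x10} A23={x7,x8,x9} A24={x4,x7,x8,x9} A34={x3,x6,x7,x8,x9,x10}
  A123={x7,x8,x9} A124={x7,x8,x9} A134={x3,x6,x7,x8,x9,x10} A234={x7,x8,x9}
  A1234={x7,x8,x9}
components per intersection:
  A1: {x3,x5,x7,x8,x9,x10} {x6} {x11}
  A2: {x4} {x7,x9} {x8}
  A3: {x3,x8,x10} {x6} {x7,x9}
  A4: {x1,x2,x3,x6,x7,x8,x9,x10} {x4}
  A12: {x7,x9} {x8}
  A13: {x3,x8,x10} {x6} {x7,x9}
  A14: {x3,x8,x10} {x6} {x7,x9}
  A23: {x7,x9} {x8}
  A24: {x4} {x7,x9} {x8}
  A34: {x3,x8,x10} {x6} {x7,x9}
  A123: {x7,x9} {x8}
  A124: {x7,x9} {x8}
  A134: {x3,x8,x10} {x6} {x7,x9}
  A234: {x7,x9} {x8}
  A1234: {x7,x9} {x8}
C dims 11,16,9,2; δ0: rk 8, SNF 1^8; δ1: rk 7, SNF 1^7; δ2: rk 2, SNF 1^2
Ȟ^0: (11−8)−0=3 ⇒ Z^3
Ȟ^1: (16−7)−8=1 ⇒ Z
Ȟ^2: (9−2)−7=0 ⇒ 0

Ȟ^0 ≅ Z^3; Ȟ^1 ≅ Z; Ȟ^2 ≅ 0


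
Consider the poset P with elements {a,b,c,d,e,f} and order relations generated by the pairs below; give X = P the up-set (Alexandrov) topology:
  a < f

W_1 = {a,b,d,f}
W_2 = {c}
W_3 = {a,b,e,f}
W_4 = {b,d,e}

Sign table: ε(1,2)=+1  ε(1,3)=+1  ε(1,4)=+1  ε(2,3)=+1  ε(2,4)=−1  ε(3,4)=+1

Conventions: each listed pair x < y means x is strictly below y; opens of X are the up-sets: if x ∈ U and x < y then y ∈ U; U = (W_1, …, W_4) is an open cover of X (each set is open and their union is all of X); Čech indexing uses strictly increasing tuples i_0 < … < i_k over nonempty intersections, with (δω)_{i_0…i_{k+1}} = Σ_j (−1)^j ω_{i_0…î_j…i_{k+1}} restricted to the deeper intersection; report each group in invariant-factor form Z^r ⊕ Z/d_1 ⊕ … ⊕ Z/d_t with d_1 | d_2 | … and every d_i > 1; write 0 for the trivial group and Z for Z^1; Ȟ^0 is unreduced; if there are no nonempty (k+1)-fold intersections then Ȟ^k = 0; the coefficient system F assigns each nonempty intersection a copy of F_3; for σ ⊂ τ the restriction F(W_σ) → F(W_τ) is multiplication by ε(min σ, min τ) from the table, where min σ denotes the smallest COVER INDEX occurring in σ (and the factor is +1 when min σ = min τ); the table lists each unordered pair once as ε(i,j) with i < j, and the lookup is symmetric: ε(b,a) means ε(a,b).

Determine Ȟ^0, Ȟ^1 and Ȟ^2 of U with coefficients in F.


nonempty overlaps:
  W13={a,b,f} W14={b,d} W34={b,e}
  W134={b}
C dims 4,3,1; δ0: rk_F3 2; δ1: rk_F3 1
degree 0: 4−2−0 = 2 → Ȟ^0 ≅ Z/3 ⊕ Z/3
degree 1: 3−1−2 = 0 → Ȟ^1 ≅ 0
degree 2: 1−0−1 = 0 → Ȟ^2 ≅ 0

Ȟ^0(U;F) ≅ Z/3 ⊕ Z/3; Ȟ^1(U;F) ≅ 0; Ȟ^2(U;F) ≅ 0


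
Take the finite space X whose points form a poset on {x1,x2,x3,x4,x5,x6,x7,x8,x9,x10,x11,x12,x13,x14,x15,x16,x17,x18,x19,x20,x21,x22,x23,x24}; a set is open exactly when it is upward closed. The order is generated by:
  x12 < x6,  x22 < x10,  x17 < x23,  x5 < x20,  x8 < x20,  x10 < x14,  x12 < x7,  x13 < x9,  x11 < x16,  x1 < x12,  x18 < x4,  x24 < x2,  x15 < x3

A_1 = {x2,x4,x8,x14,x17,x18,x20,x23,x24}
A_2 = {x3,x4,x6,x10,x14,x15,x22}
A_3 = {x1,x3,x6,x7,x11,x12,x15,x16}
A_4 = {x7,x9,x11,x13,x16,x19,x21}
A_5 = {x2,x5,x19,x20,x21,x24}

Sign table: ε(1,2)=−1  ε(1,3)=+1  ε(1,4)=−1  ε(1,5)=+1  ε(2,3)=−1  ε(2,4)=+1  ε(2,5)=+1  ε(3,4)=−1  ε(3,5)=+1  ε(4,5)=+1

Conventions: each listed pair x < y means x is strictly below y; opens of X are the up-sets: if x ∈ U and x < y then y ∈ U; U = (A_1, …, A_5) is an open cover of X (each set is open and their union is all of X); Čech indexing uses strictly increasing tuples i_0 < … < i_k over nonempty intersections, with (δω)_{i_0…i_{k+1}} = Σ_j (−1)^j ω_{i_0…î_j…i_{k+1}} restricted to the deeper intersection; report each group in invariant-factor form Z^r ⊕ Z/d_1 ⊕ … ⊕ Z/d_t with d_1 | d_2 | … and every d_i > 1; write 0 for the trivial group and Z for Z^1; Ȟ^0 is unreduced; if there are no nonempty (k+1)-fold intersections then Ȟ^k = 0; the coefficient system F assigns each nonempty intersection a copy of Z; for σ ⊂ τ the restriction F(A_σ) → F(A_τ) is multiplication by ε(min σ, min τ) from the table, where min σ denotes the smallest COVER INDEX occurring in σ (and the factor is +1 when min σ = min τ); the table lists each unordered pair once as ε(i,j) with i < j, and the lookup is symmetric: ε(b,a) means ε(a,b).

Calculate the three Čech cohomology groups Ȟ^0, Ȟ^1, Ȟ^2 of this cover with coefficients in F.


nonempty overlaps:
  A12={x4,x14} A15={x2,x20,x24} A23={x3,x6,x15} A34={x7,x11,x16} A45={x19,x21}
C dims 5,5; δ0: rk 5, SNF 1^4·2
degree 0: 5−5−0 = 0 → Ȟ^0 ≅ 0
degree 1: 5−0−5 = 0 plus torsion [2] → Ȟ^1 ≅ Z/2
degree 2: 0−0−0 = 0 → Ȟ^2 ≅ 0

Ȟ^0(U;F) ≅ 0,  Ȟ^1(U;F) ≅ Z/2,  Ȟ^2(U;F) ≅ 0


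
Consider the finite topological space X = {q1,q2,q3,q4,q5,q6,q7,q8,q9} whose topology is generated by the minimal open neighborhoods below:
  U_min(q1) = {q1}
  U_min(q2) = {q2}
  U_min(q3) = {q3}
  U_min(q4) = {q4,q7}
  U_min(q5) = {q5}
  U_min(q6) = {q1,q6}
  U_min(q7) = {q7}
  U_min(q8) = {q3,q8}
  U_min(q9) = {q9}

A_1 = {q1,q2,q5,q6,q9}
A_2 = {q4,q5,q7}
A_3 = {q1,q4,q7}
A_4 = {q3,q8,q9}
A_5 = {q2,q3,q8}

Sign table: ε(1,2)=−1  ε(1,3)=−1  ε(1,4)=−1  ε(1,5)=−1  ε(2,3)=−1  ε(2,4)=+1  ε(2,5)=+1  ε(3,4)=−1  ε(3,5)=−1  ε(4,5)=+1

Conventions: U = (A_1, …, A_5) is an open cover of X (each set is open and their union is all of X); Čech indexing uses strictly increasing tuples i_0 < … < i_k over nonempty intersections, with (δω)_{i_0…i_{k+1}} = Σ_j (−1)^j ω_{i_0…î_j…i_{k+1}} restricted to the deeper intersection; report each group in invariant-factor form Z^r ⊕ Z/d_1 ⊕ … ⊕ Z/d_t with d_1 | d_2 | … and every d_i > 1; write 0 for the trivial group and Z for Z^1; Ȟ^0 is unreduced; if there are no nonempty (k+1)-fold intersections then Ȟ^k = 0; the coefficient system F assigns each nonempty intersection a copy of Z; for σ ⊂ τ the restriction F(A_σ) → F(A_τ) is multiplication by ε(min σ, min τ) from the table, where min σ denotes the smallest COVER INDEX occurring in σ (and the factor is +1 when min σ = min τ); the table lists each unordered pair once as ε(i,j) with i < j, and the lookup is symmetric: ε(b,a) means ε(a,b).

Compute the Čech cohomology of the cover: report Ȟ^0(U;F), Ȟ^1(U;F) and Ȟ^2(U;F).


cover nerve:
  A12={q5} A13={q1} A14={q9} A15={q2} A23={q4,q7} A45={q3,q8}
C dims 5,6; δ0: rk 5, SNF 1^4·2
Ȟ^0: (5−5)−0=0 ⇒ 0
Ȟ^1: (6−0)−5=1 plus torsion [2] ⇒ Z ⊕ Z/2
Ȟ^2: (0−0)−0=0 ⇒ 0

Ȟ^0 ≅ 0, Ȟ^1 ≅ Z ⊕ Z/2, Ȟ^2 ≅ 0


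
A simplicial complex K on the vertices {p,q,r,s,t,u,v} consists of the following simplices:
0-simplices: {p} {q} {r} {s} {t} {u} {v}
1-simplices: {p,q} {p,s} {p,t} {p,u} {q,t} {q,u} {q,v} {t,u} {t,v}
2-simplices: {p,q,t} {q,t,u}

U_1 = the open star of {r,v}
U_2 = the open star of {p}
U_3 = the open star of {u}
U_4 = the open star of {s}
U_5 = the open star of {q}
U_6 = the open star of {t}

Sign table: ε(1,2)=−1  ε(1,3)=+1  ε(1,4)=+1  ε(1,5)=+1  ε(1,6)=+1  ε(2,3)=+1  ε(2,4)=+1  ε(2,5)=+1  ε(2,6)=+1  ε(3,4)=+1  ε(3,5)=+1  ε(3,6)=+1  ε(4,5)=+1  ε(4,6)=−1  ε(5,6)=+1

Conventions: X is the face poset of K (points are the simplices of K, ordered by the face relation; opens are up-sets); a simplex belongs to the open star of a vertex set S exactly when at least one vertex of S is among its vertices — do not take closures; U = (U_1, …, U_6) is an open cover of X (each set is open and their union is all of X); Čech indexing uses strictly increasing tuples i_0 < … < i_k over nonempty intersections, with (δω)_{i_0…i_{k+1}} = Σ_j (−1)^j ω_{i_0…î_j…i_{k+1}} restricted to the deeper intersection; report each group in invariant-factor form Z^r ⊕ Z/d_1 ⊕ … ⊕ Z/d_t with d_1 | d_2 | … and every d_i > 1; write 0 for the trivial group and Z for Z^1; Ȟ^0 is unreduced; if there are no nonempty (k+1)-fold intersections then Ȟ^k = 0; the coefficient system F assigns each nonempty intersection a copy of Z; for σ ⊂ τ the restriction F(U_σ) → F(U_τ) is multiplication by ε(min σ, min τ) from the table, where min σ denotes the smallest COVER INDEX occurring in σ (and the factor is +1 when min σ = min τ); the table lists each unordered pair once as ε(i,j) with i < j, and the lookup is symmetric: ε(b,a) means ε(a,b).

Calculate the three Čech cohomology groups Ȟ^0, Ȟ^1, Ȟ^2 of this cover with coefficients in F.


nonempty overlaps:
  U1={{r},{v},{q,v},{t,v}} U2={{p},{p,q},{p,s},{p,t},{p,u},{p,q,t}} U3={{u},{p,u},{q,u},{t,u},{q,t,u}} U4={{s},{p,s}} U5={{q},{p,q},{q,t},{q,u},{q,v},{p,q,t},{q,t,u}} U6={{t},{p,t},{q,t},{t,u},{t,v},{p,q,t},{q,t,u}}
  U15={{q,v}} U16={{t,v}} U23={{p,u}} U24={{p,s}} U25={{p,q},{p,q,t}} U26={{p,t},{p,q,t}} U35={{q,u},{q,t,u}} U36={{t,u},{q,t,u}} U56={{q,t},{p,q,t},{q,t,u}}
  U256={{p,q,t}} U356={{q,t,u}}
C dims 6,9,2; δ0: rk 5, SNF 1^5; δ1: rk 2, SNF 1^2
degree 0: 6−5−0 = 1 → Ȟ^0 ≅ Z
degree 1: 9−2−5 = 2 → Ȟ^1 ≅ Z^2
degree 2: 2−0−2 = 0 → Ȟ^2 ≅ 0

Ȟ^0(U;F) ≅ Z, Ȟ^1(U;F) ≅ Z^2, Ȟ^2(U;F) ≅ 0


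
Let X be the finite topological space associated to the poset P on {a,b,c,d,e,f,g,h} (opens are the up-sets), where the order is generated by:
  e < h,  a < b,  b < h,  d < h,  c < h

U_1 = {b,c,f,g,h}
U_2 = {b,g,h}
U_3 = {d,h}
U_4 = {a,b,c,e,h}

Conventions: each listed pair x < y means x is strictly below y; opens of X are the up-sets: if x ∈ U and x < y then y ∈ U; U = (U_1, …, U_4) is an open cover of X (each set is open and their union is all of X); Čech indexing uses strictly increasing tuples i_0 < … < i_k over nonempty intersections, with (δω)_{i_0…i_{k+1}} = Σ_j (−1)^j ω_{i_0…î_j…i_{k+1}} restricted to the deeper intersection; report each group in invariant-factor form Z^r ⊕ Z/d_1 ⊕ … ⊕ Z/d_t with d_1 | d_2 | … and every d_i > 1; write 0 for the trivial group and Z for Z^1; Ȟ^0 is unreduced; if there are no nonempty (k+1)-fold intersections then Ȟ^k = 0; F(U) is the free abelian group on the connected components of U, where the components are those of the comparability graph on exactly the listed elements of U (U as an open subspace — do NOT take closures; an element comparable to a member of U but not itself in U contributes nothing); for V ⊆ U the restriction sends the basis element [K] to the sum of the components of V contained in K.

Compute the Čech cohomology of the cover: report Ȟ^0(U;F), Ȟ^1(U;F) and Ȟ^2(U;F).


intersection data:
  U12={b,g,h} U13={h} U14={b,c,h} U23={h} U24={b,h} U34={h}
  U123={h} U124={b,h} U134={h} U234={h}
  U1234={h}
components per intersection:
  U1: {b,c,h} {f} {g}
  U2: {b,h} {g}
  U3: {d,h}
  U4: {a,b,c,e,h}
  U12: {b,h} {g}
  U13: {h}
  U14: {b,c,h}
  U23: {h}
  U24: {b,h}
  U34: {h}
  U123: {h}
  U124: {b,h}
  U134: {h}
  U234: {h}
  U1234: {h}
C dims 7,7,4,1; δ0: rk 4, SNF 1^4; δ1: rk 3, SNF 1^3; δ2: rk 1, SNF 1^1
Ȟ^0 = (7 − 4) − 0 = 3, so Ȟ^0 ≅ Z^3
Ȟ^1 = (7 − 3) − 4 = 0, so Ȟ^1 ≅ 0
Ȟ^2 = (4 − 1) − 3 = 0, so Ȟ^2 ≅ 0

Ȟ^0 ≅ Z^3, Ȟ^1 ≅ 0, Ȟ^2 ≅ 0


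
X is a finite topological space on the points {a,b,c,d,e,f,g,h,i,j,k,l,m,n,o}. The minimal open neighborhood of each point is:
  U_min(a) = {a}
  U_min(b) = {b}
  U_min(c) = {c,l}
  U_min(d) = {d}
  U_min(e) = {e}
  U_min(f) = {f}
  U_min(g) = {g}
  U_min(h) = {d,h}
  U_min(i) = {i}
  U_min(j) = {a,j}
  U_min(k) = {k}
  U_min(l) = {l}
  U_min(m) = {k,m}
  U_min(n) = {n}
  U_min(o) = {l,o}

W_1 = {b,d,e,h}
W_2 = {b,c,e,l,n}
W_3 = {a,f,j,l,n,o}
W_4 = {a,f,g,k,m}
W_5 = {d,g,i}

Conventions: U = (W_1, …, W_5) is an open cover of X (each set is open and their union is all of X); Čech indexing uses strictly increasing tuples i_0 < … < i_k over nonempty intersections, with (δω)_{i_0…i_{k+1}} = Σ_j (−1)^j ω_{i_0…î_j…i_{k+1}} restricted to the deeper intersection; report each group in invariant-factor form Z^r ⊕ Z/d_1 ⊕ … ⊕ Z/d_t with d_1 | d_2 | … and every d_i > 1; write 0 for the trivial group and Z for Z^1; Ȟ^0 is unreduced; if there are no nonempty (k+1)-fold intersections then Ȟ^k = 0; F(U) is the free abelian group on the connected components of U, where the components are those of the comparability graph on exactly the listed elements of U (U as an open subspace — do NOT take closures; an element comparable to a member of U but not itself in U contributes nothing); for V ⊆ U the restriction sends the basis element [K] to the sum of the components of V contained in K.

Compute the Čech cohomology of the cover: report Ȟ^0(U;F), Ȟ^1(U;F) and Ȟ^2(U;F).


Ȟ^0 ≅ Z^10; Ȟ^1 ≅ 0; Ȟ^2 ≅ 0

nerve simplices:
  W12={b,e} W15={d} W23={l,n} W34={a,f} W45={g}
components per intersection:
  W1: {b} {d,h} {e}
  W2: {b} {c,l} {e} {n}
  W3: {a,j} {f} {l,o} {n}
  W4: {a} {f} {g} {k,m}
  W5: {d} {g} {i}
  W12: {b} {e}
  W15: {d}
  W23: {l} {n}
  W34: {a} {f}
  W45: {g}
C dims 18,8; δ0: rk 8, SNF 1^8
degree 0: 18−8−0 = 10 → Ȟ^0 ≅ Z^10
degree 1: 8−0−8 = 0 → Ȟ^1 ≅ 0
degree 2: 0−0−0 = 0 → Ȟ^2 ≅ 0


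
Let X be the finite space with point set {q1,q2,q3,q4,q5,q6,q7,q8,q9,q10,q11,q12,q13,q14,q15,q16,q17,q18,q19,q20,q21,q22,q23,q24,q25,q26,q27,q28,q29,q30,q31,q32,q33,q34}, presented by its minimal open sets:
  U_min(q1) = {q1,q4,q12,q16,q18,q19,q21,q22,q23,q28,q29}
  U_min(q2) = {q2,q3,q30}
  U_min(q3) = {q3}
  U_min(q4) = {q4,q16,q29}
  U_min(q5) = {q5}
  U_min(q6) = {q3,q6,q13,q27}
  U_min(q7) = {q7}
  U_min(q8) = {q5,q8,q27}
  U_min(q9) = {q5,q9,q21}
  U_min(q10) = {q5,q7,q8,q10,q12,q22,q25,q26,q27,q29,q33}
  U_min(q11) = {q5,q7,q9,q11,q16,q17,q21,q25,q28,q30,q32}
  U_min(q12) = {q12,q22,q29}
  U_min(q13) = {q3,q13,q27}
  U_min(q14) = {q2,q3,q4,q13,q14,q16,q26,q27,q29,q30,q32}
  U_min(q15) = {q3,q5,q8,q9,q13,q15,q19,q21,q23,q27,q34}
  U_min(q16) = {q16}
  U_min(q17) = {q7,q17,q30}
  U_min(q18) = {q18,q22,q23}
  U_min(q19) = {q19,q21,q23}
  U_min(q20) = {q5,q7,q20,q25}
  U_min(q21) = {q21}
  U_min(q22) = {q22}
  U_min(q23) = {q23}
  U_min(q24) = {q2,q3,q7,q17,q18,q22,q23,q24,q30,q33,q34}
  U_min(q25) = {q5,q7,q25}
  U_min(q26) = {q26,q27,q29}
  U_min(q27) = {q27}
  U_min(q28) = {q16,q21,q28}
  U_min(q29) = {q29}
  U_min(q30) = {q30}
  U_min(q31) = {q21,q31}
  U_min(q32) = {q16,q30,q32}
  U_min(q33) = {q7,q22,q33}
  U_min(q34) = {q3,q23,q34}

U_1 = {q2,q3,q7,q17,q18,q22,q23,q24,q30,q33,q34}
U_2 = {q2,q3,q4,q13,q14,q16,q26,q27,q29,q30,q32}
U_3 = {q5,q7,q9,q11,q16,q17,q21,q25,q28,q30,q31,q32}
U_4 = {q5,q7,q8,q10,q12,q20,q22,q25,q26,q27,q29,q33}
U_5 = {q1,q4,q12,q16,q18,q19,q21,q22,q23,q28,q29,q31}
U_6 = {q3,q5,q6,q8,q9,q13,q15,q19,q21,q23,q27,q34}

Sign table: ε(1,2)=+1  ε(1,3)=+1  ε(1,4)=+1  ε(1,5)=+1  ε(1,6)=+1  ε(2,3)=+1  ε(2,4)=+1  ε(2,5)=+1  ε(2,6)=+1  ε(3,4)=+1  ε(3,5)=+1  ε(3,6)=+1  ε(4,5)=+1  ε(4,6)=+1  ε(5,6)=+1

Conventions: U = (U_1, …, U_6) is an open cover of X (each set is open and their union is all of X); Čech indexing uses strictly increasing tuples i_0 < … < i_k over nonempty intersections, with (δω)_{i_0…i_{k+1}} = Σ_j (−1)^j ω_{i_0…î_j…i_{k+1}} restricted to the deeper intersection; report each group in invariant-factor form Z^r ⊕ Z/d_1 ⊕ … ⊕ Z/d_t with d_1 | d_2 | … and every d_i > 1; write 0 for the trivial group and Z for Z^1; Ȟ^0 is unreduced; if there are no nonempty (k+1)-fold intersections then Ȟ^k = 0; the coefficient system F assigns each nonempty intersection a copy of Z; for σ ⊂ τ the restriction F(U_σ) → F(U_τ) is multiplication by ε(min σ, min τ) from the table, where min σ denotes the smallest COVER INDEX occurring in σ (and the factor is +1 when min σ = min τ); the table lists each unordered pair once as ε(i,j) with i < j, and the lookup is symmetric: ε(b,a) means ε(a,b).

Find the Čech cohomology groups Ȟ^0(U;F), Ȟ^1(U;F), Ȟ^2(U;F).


intersection data:
  U12={q2,q3,q30} U13={q7,q17,q30} U14={q7,q22,q33} U15={q18,q22,q23} U16={q3,q23,q34} U23={q16,q30,q32} U24={q26,q27,q29} U25={q4,q16,q29} U26={q3,q13,q27} U34={q5,q7,q25} U35={q16,q21,q28,q31} U36={q5,q9,q21} U45={q12,q22,q29} U46={q5,q8,q27} U56={q19,q21,q23}
  U123={q30} U126={q3} U134={q7} U145={q22} U156={q23} U235={q16} U245={q29} U246={q27} U346={q5} U356={q21}
C dims 6,15,10; δ0: rk 5, SNF 1^5; δ1: rk 10, SNF 1^9·2
Ȟ^0 = (6 − 5) − 0 = 1, so Ȟ^0 ≅ Z
Ȟ^1 = (15 − 10) − 5 = 0, so Ȟ^1 ≅ 0
Ȟ^2 = (10 − 0) − 10 = 0 plus torsion [2], so Ȟ^2 ≅ Z/2

Ȟ^0(U;F) ≅ Z, Ȟ^1(U;F) ≅ 0 and Ȟ^2(U;F) ≅ Z/2


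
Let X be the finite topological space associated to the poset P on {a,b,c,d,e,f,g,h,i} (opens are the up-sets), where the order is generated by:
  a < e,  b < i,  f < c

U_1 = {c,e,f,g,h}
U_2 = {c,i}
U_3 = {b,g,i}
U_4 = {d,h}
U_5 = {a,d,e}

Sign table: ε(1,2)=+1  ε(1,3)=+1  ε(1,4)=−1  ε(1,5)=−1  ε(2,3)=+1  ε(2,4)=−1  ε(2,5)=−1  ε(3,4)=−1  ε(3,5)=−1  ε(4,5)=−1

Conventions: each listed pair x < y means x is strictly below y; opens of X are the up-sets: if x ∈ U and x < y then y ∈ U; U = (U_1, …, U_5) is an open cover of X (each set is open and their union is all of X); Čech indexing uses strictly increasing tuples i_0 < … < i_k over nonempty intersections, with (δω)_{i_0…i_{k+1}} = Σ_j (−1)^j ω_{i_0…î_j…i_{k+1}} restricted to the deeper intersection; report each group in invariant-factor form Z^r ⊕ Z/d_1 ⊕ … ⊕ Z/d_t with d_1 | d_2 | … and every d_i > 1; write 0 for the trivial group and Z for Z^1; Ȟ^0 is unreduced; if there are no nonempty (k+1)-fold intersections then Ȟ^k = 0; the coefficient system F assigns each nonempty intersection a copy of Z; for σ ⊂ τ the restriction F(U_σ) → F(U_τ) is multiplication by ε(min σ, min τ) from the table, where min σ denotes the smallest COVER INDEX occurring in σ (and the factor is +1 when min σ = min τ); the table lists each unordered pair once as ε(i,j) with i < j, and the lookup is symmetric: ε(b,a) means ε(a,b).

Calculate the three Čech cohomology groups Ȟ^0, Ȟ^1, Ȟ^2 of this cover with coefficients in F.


Ȟ^0 = 0; Ȟ^1 = Z ⊕ Z/2; Ȟ^2 = 0

nonempty overlaps:
  U12={c} U13={g} U14={h} U15={e} U23={i} U45={d}
C dims 5,6; δ0: rk 5, SNF 1^4·2
degree 0: 5−5−0 = 0 → Ȟ^0 ≅ 0
degree 1: 6−0−5 = 1 plus torsion [2] → Ȟ^1 ≅ Z ⊕ Z/2
degree 2: 0−0−0 = 0 → Ȟ^2 ≅ 0


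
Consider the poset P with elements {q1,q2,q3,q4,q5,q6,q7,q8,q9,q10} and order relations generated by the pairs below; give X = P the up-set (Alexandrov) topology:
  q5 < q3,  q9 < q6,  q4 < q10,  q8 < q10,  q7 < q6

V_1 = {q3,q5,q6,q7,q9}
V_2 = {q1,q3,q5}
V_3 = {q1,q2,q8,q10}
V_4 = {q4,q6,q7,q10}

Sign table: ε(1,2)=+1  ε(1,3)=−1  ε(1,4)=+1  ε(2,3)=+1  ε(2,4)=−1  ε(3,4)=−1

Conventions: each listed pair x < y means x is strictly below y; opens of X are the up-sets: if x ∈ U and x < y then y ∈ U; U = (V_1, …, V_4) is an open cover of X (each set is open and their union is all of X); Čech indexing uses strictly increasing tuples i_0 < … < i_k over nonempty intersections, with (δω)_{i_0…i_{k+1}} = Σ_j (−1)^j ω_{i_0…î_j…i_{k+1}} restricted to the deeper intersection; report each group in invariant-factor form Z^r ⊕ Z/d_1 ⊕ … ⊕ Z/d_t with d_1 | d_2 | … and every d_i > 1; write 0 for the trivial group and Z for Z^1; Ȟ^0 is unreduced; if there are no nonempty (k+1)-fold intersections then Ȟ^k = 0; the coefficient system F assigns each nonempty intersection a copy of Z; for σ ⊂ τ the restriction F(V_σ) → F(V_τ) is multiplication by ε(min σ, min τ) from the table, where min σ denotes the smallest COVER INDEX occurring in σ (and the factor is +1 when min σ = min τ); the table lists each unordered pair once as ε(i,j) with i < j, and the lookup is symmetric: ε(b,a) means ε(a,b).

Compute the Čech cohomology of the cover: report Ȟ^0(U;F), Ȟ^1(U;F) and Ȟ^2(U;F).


cover nerve:
  V12={q3,q5} V14={q6,q7} V23={q1} V34={q10}
C dims 4,4; δ0: rk 4, SNF 1^3·2
Ȟ^0: (4−4)−0=0 ⇒ 0
Ȟ^1: (4−0)−4=0 plus torsion [2] ⇒ Z/2
Ȟ^2: (0−0)−0=0 ⇒ 0

Ȟ^0 = 0, Ȟ^1 = Z/2, Ȟ^2 = 0


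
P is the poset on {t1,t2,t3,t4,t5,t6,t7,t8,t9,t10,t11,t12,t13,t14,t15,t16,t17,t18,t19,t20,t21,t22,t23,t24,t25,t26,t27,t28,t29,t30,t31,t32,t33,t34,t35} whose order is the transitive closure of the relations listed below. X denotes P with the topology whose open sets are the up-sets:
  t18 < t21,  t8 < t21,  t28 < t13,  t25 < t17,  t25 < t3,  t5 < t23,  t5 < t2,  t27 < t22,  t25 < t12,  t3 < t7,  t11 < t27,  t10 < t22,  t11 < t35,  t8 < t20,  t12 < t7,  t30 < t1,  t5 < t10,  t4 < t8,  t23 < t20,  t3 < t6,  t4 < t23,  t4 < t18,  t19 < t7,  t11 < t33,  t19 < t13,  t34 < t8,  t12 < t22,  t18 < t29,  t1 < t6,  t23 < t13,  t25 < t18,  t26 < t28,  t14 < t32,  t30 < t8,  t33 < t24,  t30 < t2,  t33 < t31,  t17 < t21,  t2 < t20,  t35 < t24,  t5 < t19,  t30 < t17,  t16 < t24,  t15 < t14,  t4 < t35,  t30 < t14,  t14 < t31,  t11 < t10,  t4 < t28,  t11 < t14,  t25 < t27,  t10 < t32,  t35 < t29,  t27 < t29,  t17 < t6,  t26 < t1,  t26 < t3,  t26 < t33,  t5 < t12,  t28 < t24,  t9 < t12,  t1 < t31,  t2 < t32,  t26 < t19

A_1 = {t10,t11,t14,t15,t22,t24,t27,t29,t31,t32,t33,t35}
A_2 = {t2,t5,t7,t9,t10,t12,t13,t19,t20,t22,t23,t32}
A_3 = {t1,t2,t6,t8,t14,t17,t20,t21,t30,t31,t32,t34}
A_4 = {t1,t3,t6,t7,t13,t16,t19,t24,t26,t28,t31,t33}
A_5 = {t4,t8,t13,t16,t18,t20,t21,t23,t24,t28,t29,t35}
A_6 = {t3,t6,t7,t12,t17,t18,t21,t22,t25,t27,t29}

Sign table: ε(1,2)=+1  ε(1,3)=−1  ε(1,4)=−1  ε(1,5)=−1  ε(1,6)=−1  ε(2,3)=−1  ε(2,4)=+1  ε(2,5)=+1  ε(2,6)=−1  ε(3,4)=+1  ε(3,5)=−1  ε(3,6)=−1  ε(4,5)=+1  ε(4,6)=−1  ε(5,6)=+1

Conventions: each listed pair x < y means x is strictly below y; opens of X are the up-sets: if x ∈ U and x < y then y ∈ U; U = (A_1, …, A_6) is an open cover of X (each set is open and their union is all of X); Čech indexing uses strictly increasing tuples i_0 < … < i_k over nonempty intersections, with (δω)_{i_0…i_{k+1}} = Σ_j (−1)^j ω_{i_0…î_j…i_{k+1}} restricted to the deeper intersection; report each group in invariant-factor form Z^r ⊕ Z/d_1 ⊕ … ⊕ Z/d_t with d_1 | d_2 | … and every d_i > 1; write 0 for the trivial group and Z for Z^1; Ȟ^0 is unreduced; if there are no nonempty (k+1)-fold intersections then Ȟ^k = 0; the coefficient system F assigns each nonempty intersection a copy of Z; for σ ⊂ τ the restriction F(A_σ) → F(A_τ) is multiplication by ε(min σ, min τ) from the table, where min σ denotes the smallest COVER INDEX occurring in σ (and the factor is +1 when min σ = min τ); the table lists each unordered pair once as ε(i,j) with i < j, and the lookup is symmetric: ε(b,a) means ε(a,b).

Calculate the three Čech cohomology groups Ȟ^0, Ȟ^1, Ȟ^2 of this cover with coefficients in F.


Ȟ^0 = 0, Ȟ^1 = Z/2, Ȟ^2 = Z

nerve of the cover:
  A12={t10,t22,t32} A13={t14,t31,t32} A14={t24,t31,t33} A15={t24,t29,t35} A16={t22,t27,t29} A23={t2,t20,t32} A24={t7,t13,t19} A25={t13,t20,t23} A26={t7,t12,t22} A34={t1,t6,t31} A35={t8,t20,t21} A36={t6,t17,t21} A45={t13,t16,t24,t28} A46={t3,t6,t7} A56={t18,t21,t29}
  A123={t32} A126={t22} A134={t31} A145={t24} A156={t29} A235={t20} A245={t13} A246={t7} A346={t6} A356={t21}
C dims 6,15,10; δ0: rk 6, SNF 1^5·2; δ1: rk 9, SNF 1^9
Ȟ^0 = (6 − 6) − 0 = 0, so Ȟ^0 ≅ 0
Ȟ^1 = (15 − 9) − 6 = 0 plus torsion [2], so Ȟ^1 ≅ Z/2
Ȟ^2 = (10 − 0) − 9 = 1, so Ȟ^2 ≅ Z


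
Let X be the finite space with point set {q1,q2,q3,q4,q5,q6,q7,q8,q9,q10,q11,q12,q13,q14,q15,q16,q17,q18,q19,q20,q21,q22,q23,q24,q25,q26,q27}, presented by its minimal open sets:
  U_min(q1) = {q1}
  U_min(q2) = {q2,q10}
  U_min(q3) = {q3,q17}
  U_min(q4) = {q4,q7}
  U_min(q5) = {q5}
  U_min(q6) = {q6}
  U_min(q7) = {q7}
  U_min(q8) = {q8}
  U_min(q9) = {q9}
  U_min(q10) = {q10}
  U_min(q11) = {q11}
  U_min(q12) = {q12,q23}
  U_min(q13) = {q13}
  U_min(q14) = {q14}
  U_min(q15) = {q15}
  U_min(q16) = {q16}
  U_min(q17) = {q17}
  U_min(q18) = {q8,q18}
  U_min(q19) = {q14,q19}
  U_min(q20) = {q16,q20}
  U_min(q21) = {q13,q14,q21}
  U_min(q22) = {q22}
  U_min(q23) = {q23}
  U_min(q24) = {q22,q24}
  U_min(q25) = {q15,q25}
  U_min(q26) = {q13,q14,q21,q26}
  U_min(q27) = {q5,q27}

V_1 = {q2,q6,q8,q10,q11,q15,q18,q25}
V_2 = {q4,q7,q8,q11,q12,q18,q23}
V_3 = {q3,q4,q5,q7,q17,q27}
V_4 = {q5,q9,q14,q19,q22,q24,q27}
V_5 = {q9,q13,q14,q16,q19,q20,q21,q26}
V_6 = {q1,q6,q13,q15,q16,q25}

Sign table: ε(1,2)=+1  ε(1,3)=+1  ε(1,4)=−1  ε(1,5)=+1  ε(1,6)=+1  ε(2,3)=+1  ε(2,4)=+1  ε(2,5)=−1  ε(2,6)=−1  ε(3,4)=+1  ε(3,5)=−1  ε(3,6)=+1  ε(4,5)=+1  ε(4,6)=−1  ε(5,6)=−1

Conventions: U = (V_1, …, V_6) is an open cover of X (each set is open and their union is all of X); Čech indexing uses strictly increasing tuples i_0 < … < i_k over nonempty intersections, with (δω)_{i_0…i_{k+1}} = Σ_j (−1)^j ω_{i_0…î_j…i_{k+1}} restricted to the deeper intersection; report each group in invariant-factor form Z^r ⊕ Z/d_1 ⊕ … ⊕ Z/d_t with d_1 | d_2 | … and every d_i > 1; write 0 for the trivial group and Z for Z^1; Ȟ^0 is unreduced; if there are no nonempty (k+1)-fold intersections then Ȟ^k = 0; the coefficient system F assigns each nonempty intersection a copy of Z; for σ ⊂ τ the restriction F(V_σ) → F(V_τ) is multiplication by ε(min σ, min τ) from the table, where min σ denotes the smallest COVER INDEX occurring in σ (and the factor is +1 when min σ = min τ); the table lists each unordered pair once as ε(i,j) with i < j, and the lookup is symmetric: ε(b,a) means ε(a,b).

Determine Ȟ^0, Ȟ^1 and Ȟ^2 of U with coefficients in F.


nonempty overlaps:
  V12={q8,q11,q18} V16={q6,q15,q25} V23={q4,q7} V34={q5,q27} V45={q9,q14,q19} V56={q13,q16}
C dims 6,6; δ0: rk 6, SNF 1^5·2
degree 0: 6−6−0 = 0 → Ȟ^0 ≅ 0
degree 1: 6−0−6 = 0 plus torsion [2] → Ȟ^1 ≅ Z/2
degree 2: 0−0−0 = 0 → Ȟ^2 ≅ 0

Ȟ^0 = 0, Ȟ^1 = Z/2, Ȟ^2 = 0


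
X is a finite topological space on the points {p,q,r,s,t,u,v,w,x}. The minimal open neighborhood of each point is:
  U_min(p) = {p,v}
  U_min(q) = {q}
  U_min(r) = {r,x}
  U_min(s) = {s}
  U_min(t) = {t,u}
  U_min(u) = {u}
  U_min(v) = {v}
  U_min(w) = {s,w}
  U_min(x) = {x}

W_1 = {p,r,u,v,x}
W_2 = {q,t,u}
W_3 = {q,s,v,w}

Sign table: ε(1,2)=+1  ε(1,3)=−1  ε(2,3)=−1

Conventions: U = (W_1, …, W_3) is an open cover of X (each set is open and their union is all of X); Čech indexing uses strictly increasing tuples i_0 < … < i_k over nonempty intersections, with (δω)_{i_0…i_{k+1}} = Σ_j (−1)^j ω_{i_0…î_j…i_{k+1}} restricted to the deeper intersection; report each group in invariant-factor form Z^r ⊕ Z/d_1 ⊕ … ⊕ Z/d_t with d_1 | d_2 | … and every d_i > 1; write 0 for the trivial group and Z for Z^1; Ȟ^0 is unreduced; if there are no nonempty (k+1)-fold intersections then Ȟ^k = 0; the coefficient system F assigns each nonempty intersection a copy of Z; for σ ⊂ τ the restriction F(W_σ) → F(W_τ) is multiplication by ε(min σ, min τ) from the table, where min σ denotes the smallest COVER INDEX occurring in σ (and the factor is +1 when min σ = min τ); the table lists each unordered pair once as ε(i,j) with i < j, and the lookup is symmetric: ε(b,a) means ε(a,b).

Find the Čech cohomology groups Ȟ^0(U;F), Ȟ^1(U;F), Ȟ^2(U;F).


Ȟ^0 ≅ Z, Ȟ^1 ≅ Z and Ȟ^2 ≅ 0

nonempty overlaps:
  W12={u} W13={v} W23={q}
C dims 3,3; δ0: rk 2, SNF 1^2
degree 0: 3−2−0 = 1 → Ȟ^0 ≅ Z
degree 1: 3−0−2 = 1 → Ȟ^1 ≅ Z
degree 2: 0−0−0 = 0 → Ȟ^2 ≅ 0


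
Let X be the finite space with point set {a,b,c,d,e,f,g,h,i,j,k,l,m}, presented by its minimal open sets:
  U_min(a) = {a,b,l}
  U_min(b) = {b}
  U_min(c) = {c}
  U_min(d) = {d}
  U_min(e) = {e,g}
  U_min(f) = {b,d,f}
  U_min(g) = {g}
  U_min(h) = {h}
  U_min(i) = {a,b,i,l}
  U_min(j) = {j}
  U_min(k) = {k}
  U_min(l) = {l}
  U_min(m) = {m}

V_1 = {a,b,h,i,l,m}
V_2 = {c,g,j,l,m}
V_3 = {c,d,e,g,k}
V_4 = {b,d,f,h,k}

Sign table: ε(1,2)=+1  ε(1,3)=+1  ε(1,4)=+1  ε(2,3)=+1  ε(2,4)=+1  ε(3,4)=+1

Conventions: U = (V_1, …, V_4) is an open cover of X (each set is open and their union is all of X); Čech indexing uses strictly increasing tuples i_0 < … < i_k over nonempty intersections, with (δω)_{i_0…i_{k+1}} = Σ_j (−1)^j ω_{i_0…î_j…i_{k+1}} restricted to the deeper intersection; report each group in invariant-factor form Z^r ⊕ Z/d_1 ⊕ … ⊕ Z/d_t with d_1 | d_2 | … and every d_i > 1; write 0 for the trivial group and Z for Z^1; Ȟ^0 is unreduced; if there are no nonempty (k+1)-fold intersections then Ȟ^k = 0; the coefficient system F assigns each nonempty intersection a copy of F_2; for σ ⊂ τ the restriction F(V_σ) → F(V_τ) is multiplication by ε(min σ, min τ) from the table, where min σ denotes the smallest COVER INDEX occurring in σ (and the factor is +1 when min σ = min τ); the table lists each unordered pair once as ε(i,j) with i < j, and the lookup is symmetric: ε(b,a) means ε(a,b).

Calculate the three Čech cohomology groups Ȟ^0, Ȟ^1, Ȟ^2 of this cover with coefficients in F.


nerve simplices:
  V12={l,m} V14={b,h} V23={c,g} V34={d,k}
C dims 4,4; δ0: rk_F2 3
degree 0: 4−3−0 = 1 → Ȟ^0 ≅ Z/2
degree 1: 4−0−3 = 1 → Ȟ^1 ≅ Z/2
degree 2: 0−0−0 = 0 → Ȟ^2 ≅ 0

Ȟ^0 ≅ Z/2; Ȟ^1 ≅ Z/2; Ȟ^2 ≅ 0


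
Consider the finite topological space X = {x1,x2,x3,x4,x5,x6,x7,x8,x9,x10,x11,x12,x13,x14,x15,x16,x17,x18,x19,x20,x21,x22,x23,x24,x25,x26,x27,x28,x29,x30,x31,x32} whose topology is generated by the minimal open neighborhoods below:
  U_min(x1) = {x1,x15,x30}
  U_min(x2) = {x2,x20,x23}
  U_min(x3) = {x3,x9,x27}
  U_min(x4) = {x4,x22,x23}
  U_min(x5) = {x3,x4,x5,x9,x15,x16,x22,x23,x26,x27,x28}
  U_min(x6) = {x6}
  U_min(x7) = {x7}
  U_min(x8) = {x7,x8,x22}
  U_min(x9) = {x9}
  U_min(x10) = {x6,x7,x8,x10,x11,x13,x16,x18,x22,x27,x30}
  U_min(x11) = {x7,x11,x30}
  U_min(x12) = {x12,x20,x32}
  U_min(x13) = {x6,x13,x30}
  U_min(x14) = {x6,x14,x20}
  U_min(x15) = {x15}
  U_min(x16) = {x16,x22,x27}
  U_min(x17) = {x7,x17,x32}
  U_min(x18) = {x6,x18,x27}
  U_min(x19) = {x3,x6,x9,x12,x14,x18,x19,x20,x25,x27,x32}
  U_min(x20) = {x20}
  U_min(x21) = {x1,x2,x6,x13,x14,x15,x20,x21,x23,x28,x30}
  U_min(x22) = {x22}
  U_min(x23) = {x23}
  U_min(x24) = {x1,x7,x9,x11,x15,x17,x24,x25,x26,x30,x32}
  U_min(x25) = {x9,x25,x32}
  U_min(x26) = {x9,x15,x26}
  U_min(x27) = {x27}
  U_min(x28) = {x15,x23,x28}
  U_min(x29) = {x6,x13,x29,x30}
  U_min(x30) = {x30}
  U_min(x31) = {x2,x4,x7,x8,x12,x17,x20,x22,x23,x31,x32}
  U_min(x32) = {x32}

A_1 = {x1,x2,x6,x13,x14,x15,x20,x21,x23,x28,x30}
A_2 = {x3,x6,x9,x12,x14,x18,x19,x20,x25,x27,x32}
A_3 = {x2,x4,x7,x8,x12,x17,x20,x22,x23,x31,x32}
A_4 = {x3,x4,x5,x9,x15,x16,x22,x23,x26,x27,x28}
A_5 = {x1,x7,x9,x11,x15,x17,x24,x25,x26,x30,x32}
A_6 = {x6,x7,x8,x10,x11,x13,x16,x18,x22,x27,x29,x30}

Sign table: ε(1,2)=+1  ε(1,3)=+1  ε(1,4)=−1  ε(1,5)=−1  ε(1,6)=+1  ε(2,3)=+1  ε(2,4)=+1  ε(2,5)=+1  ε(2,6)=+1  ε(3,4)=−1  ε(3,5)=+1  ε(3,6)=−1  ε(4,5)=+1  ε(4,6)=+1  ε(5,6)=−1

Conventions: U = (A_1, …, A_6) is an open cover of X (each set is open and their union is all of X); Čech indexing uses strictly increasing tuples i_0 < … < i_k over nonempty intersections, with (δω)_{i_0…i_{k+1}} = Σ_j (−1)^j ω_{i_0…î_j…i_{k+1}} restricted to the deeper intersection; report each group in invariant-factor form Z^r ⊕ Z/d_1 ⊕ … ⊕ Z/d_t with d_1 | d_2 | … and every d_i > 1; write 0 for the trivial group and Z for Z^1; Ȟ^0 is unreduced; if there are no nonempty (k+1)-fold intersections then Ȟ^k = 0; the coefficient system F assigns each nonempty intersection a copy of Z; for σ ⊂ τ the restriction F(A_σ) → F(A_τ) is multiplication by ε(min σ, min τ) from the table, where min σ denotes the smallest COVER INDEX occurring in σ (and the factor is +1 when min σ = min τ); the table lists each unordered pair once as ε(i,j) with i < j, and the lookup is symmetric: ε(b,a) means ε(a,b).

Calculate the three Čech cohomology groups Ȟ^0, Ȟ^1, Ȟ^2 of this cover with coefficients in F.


cover nerve:
  A12={x6,x14,x20} A13={x2,x20,x23} A14={x15,x23,x28} A15={x1,x15,x30} A16={x6,x13,x30} A23={x12,x20,x32} A24={x3,x9,x27} A25={x9,x25,x32} A26={x6,x18,x27} A34={x4,x22,x23} A35={x7,x17,x32} A36={x7,x8,x22} A45={x9,x15,x26} A46={x16,x22,x27} A56={x7,x11,x30}
  A123={x20} A126={x6} A134={x23} A145={x15} A156={x30} A235={x32} A245={x9} A246={x27} A346={x22} A356={x7}
C dims 6,15,10; δ0: rk 6, SNF 1^5·2; δ1: rk 9, SNF 1^9
Ȟ^0: (6−6)−0=0 ⇒ 0
Ȟ^1: (15−9)−6=0 plus torsion [2] ⇒ Z/2
Ȟ^2: (10−0)−9=1 ⇒ Z

Ȟ^0 = 0, Ȟ^1 = Z/2 and Ȟ^2 = Z
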